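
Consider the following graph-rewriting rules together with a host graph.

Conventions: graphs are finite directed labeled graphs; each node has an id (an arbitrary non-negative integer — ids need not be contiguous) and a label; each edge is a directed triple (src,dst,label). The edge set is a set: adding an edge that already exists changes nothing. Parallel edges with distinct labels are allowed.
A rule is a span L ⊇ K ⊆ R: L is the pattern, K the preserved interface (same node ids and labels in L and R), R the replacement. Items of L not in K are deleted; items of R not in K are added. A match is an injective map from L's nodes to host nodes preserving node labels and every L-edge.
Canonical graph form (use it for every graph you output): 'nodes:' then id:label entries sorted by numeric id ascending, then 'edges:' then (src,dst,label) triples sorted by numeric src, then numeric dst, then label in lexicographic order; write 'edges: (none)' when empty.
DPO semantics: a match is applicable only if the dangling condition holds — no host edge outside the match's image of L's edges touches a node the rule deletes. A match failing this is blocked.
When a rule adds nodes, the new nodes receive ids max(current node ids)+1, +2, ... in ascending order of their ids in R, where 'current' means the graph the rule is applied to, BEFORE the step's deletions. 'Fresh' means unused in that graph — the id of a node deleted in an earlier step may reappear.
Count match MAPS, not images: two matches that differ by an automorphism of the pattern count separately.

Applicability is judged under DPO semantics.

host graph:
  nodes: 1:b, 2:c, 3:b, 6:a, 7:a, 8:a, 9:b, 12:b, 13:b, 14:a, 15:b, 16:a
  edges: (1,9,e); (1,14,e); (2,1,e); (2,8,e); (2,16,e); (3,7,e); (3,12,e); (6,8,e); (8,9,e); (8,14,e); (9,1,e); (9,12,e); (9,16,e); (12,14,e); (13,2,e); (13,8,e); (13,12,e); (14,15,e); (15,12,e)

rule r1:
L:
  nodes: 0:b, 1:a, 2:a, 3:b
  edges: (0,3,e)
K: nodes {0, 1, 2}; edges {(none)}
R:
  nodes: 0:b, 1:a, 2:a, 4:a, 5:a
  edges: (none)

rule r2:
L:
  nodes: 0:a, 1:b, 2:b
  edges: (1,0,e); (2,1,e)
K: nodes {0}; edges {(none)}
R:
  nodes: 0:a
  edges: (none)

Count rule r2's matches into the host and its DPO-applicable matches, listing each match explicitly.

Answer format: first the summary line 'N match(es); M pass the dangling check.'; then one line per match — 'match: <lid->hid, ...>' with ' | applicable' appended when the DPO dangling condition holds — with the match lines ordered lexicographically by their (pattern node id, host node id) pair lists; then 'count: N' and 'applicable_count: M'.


6 match(es); 0 pass the dangling check.
match: 0->14, 1->1, 2->9
match: 0->14, 1->12, 2->3
match: 0->14, 1->12, 2->9
match: 0->14, 1->12, 2->13
match: 0->14, 1->12, 2->15
match: 0->16, 1->9, 2->1
count: 6
applicable_count: 0


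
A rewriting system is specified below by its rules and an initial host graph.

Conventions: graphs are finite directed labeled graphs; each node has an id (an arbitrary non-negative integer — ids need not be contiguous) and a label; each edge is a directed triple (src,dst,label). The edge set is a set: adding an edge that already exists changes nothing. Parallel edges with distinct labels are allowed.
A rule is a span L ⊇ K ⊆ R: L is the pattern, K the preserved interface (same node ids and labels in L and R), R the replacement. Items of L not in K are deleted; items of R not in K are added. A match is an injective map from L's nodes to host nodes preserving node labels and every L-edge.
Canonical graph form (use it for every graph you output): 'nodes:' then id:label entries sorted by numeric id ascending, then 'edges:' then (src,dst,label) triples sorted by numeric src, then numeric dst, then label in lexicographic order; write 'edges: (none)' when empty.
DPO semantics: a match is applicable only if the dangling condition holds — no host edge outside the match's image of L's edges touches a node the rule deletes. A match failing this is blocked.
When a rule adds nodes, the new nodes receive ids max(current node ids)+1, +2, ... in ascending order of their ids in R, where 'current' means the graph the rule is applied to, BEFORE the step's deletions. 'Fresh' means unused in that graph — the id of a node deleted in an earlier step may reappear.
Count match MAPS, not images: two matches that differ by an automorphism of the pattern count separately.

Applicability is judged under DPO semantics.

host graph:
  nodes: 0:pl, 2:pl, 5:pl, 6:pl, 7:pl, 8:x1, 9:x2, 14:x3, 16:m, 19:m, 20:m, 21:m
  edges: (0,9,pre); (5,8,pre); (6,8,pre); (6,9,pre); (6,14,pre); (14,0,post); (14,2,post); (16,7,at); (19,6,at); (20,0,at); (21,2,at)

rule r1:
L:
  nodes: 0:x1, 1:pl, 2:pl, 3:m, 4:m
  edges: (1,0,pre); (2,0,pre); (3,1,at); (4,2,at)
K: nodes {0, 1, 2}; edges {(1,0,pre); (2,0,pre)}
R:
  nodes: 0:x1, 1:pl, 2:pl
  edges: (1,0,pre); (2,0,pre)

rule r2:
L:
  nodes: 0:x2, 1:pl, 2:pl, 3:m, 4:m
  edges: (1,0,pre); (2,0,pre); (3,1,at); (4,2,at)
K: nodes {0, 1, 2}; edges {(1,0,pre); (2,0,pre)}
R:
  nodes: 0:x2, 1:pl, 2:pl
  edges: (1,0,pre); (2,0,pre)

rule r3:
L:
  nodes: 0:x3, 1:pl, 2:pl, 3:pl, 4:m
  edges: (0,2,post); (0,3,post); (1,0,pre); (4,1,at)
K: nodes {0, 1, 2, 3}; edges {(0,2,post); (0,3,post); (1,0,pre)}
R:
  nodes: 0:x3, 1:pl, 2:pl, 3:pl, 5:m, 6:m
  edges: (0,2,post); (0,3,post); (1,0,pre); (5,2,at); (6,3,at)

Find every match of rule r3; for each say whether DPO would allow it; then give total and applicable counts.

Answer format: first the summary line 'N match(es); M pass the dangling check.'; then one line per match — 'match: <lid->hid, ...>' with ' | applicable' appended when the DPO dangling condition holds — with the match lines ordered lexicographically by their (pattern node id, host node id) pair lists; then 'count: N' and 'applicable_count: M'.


2 match(es); 2 pass the dangling check.
match: 0->14, 1->6, 2->0, 3->2, 4->19 | applicable
match: 0->14, 1->6, 2->2, 3->0, 4->19 | applicable
count: 2
applicable_count: 2


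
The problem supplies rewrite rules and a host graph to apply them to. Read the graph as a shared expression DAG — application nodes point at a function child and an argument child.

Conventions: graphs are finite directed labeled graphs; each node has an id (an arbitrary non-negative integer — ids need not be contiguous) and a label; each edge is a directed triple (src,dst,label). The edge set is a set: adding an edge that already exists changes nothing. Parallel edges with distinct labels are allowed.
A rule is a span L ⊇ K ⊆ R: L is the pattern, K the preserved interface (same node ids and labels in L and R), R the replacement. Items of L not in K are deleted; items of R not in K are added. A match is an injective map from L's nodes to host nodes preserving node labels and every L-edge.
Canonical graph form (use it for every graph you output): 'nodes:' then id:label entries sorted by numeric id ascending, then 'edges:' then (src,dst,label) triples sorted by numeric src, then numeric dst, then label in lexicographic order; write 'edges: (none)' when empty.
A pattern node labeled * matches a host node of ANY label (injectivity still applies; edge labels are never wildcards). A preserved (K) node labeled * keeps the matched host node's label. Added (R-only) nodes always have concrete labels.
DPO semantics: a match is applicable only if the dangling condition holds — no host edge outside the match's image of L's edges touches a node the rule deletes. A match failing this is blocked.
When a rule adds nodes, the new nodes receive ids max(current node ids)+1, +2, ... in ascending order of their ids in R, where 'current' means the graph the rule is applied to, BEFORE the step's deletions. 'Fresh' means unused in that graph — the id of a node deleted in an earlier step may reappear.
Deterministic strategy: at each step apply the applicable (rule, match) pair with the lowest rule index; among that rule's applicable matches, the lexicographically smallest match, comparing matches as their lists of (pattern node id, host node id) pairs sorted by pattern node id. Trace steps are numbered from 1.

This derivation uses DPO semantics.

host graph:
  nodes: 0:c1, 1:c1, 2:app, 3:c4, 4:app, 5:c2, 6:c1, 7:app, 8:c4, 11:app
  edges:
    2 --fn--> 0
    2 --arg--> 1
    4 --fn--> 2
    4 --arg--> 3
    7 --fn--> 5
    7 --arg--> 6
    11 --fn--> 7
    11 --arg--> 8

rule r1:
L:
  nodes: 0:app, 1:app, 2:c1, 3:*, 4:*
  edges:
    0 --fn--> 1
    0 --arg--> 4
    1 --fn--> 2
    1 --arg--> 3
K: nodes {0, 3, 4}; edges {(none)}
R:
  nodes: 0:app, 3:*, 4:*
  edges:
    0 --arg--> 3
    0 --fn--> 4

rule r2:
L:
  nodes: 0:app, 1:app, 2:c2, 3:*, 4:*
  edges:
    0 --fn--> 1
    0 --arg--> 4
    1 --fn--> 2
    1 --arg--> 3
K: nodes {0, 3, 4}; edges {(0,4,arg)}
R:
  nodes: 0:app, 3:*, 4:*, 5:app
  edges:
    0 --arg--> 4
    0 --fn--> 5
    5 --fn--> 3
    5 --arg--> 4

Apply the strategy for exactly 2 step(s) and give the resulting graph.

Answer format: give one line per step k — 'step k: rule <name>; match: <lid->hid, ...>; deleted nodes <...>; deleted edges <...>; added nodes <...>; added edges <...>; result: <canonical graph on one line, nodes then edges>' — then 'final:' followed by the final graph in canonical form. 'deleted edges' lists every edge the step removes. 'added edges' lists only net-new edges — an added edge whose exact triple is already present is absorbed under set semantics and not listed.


step 1: rule r1; match: 0->4, 1->2, 2->0, 3->1, 4->3; deleted nodes 0, 2; deleted edges (2,0,fn); (2,1,arg); (4,2,fn); (4,3,arg); added nodes (none); added edges (4,1,arg); (4,3,fn); result: nodes: 1:c1, 3:c4, 4:app, 5:c2, 6:c1, 7:app, 8:c4, 11:app edges: (4,1,arg); (4,3,fn); (7,5,fn); (7,6,arg); (11,7,fn); (11,8,arg)
step 2: rule r2; match: 0->11, 1->7, 2->5, 3->6, 4->8; deleted nodes 5, 7; deleted edges (7,5,fn); (7,6,arg); (11,7,fn); added nodes 12; added edges (11,12,fn); (12,6,fn); (12,8,arg); result: nodes: 1:c1, 3:c4, 4:app, 6:c1, 8:c4, 11:app, 12:app edges: (4,1,arg); (4,3,fn); (11,8,arg); (11,12,fn); (12,6,fn); (12,8,arg)
final:
nodes: 1:c1, 3:c4, 4:app, 6:c1, 8:c4, 11:app, 12:app
edges: (4,1,arg); (4,3,fn); (11,8,arg); (11,12,fn); (12,6,fn); (12,8,arg)


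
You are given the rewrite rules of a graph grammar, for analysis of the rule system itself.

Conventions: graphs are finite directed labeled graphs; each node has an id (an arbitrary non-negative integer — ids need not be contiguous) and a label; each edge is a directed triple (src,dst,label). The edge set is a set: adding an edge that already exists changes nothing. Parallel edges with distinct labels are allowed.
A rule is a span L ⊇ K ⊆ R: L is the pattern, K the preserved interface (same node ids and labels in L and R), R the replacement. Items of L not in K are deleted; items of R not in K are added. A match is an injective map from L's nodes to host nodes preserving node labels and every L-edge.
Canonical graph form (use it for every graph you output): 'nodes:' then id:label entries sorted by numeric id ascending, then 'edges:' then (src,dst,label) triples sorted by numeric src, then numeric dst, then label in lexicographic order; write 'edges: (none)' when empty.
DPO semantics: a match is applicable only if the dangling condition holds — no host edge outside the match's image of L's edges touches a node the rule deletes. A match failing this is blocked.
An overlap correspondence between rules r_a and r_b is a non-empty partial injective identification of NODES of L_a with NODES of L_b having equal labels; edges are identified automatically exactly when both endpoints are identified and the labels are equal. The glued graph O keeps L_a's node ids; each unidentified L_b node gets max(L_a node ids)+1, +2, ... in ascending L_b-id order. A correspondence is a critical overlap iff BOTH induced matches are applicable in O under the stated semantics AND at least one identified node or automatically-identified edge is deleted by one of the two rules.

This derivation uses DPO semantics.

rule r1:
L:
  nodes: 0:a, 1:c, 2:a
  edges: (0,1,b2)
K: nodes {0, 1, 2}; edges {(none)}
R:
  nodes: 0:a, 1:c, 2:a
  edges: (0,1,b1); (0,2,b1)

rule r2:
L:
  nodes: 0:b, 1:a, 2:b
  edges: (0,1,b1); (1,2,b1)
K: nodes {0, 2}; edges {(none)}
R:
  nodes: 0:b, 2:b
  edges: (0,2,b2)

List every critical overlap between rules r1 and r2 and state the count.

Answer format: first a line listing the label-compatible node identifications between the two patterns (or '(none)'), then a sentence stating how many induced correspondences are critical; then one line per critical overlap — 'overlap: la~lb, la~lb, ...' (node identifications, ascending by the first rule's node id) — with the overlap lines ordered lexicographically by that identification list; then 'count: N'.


label-compatible node identifications between L(r1) and L(r2): 0~1, 2~1
1 of the induced correspondences is a critical overlap of r1 and r2.
overlap: 2~1
count: 1


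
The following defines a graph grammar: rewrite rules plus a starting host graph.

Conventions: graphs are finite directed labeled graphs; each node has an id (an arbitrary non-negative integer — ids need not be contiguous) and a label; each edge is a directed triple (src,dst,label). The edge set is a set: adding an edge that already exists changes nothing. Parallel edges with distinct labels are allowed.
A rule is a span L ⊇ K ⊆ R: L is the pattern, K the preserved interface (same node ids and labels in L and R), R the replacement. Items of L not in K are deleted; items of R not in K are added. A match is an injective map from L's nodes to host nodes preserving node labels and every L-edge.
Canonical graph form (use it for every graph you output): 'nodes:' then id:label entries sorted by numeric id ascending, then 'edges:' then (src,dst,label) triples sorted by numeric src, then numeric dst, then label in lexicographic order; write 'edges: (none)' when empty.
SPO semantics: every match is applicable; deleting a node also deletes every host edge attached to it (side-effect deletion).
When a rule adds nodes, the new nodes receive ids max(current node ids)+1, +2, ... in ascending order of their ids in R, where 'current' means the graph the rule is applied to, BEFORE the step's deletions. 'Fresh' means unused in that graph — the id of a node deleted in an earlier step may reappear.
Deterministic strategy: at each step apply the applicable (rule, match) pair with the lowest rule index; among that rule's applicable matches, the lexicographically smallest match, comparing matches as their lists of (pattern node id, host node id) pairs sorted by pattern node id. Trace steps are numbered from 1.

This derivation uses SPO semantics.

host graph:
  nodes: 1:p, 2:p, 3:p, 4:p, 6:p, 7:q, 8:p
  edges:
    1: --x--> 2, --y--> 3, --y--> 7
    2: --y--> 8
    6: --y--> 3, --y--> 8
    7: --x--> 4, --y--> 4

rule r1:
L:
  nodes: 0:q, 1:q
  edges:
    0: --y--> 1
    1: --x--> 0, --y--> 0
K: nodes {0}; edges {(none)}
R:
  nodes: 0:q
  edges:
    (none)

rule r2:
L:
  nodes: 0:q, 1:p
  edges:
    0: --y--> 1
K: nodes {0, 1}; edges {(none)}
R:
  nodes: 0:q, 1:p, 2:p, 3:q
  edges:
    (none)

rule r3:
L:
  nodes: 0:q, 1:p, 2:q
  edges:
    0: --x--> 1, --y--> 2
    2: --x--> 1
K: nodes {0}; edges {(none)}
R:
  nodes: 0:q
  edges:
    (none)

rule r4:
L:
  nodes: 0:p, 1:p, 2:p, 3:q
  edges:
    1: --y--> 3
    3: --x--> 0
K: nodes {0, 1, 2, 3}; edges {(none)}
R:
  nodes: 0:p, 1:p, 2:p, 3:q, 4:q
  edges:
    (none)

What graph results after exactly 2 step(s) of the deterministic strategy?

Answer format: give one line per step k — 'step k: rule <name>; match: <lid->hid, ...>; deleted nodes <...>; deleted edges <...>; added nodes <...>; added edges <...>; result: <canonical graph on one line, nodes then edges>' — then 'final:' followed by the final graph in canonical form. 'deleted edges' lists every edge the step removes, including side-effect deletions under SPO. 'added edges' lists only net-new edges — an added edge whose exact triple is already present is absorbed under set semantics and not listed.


step 1: rule r2; match: 0->7, 1->4; deleted nodes (none); deleted edges (7,4,y); added nodes 9, 10; added edges (none); result: nodes: 1:p, 2:p, 3:p, 4:p, 6:p, 7:q, 8:p, 9:p, 10:q edges: (1,2,x); (1,3,y); (1,7,y); (2,8,y); (6,3,y); (6,8,y); (7,4,x)
step 2: rule r4; match: 0->4, 1->1, 2->2, 3->7; deleted nodes (none); deleted edges (1,7,y); (7,4,x); added nodes 11; added edges (none); result: nodes: 1:p, 2:p, 3:p, 4:p, 6:p, 7:q, 8:p, 9:p, 10:q, 11:q edges: (1,2,x); (1,3,y); (2,8,y); (6,3,y); (6,8,y)
final:
nodes: 1:p, 2:p, 3:p, 4:p, 6:p, 7:q, 8:p, 9:p, 10:q, 11:q
edges: (1,2,x); (1,3,y); (2,8,y); (6,3,y); (6,8,y)


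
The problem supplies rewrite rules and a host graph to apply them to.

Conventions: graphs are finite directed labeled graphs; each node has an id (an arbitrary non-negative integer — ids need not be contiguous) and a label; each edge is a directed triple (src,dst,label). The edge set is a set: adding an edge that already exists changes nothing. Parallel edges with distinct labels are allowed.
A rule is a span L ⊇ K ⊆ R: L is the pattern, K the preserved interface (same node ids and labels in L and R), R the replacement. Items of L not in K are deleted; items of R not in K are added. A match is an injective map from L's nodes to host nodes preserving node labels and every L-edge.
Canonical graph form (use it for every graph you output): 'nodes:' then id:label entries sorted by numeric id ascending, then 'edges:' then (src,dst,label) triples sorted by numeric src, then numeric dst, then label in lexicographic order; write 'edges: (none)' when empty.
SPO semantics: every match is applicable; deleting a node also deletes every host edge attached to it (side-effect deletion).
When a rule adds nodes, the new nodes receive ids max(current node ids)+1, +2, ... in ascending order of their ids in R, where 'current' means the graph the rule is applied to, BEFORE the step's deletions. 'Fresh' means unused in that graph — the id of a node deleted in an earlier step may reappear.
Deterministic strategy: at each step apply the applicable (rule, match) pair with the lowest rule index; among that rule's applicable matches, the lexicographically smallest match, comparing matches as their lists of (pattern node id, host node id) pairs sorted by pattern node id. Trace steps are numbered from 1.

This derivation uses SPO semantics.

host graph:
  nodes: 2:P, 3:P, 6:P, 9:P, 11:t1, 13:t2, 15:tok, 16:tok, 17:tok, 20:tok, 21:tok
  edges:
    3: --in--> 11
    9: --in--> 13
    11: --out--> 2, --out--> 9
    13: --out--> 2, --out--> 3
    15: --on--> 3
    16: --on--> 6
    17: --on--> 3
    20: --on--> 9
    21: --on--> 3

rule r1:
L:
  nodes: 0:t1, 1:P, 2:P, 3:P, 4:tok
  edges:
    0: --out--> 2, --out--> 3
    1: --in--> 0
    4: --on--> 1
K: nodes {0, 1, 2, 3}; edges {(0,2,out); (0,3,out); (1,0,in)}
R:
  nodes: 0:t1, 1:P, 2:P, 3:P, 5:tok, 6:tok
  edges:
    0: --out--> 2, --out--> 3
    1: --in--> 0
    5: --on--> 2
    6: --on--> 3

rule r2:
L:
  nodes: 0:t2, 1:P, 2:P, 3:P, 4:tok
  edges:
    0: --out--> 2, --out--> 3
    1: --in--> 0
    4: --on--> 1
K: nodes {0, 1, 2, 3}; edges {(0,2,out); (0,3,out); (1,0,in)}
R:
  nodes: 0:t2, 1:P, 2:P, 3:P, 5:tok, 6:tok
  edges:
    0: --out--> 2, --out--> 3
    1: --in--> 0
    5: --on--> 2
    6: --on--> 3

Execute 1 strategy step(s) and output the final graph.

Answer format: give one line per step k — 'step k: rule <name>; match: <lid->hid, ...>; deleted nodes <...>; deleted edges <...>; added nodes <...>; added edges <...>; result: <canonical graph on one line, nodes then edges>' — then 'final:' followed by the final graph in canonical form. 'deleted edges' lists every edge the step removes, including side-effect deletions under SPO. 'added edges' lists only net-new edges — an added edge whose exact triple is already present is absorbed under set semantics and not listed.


step 1: rule r1; match: 0->11, 1->3, 2->2, 3->9, 4->15; deleted nodes 15; deleted edges (15,3,on); added nodes 22, 23; added edges (22,2,on); (23,9,on); result: nodes: 2:P, 3:P, 6:P, 9:P, 11:t1, 13:t2, 16:tok, 17:tok, 20:tok, 21:tok, 22:tok, 23:tok edges: (3,11,in); (9,13,in); (11,2,out); (11,9,out); (13,2,out); (13,3,out); (16,6,on); (17,3,on); (20,9,on); (21,3,on); (22,2,on); (23,9,on)
final:
nodes: 2:P, 3:P, 6:P, 9:P, 11:t1, 13:t2, 16:tok, 17:tok, 20:tok, 21:tok, 22:tok, 23:tok
edges: (3,11,in); (9,13,in); (11,2,out); (11,9,out); (13,2,out); (13,3,out); (16,6,on); (17,3,on); (20,9,on); (21,3,on); (22,2,on); (23,9,on)


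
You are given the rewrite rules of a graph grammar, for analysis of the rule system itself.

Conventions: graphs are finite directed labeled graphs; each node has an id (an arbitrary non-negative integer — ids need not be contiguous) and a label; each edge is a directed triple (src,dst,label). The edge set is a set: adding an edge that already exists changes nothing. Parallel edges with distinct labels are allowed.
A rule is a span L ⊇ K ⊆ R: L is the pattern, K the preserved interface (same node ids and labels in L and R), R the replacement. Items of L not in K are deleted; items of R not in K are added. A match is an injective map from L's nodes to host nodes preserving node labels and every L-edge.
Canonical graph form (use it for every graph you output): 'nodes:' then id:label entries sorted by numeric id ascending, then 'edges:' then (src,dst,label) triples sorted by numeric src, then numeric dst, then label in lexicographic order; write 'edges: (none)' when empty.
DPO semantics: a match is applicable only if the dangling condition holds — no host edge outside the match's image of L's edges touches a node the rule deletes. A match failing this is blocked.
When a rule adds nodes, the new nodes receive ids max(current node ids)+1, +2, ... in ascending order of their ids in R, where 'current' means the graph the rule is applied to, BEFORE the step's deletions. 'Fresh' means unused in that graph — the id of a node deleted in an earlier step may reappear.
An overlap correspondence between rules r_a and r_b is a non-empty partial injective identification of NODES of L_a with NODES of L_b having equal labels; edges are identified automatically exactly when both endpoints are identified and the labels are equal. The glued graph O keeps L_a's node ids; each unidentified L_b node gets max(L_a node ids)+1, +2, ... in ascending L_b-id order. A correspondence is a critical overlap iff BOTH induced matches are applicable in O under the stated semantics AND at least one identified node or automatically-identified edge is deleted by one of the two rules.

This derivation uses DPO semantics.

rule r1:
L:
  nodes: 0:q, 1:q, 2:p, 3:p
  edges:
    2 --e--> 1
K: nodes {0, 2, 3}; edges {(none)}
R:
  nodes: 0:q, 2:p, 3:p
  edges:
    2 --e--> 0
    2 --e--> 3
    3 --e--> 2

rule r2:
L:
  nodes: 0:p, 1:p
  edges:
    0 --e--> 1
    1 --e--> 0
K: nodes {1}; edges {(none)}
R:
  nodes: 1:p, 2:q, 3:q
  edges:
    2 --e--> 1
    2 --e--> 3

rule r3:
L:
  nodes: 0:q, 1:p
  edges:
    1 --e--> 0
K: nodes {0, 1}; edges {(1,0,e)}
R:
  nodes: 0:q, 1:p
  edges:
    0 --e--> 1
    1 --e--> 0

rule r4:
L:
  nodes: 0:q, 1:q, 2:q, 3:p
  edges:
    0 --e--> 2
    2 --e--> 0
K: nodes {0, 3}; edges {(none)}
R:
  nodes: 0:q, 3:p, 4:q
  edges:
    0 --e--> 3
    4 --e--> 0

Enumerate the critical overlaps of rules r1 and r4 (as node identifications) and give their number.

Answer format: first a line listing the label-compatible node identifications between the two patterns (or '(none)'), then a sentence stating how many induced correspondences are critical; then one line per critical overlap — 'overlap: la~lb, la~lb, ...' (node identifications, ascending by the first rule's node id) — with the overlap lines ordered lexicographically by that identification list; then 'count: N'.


label-compatible node identifications between L(r1) and L(r4): 0~0, 0~1, 0~2, 1~0, 1~1, 1~2, 2~3, 3~3
6 of the induced correspondences are critical overlaps of r1 and r4.
overlap: 0~1
overlap: 0~1, 2~3
overlap: 0~1, 3~3
overlap: 0~2
overlap: 0~2, 2~3
overlap: 0~2, 3~3
count: 6


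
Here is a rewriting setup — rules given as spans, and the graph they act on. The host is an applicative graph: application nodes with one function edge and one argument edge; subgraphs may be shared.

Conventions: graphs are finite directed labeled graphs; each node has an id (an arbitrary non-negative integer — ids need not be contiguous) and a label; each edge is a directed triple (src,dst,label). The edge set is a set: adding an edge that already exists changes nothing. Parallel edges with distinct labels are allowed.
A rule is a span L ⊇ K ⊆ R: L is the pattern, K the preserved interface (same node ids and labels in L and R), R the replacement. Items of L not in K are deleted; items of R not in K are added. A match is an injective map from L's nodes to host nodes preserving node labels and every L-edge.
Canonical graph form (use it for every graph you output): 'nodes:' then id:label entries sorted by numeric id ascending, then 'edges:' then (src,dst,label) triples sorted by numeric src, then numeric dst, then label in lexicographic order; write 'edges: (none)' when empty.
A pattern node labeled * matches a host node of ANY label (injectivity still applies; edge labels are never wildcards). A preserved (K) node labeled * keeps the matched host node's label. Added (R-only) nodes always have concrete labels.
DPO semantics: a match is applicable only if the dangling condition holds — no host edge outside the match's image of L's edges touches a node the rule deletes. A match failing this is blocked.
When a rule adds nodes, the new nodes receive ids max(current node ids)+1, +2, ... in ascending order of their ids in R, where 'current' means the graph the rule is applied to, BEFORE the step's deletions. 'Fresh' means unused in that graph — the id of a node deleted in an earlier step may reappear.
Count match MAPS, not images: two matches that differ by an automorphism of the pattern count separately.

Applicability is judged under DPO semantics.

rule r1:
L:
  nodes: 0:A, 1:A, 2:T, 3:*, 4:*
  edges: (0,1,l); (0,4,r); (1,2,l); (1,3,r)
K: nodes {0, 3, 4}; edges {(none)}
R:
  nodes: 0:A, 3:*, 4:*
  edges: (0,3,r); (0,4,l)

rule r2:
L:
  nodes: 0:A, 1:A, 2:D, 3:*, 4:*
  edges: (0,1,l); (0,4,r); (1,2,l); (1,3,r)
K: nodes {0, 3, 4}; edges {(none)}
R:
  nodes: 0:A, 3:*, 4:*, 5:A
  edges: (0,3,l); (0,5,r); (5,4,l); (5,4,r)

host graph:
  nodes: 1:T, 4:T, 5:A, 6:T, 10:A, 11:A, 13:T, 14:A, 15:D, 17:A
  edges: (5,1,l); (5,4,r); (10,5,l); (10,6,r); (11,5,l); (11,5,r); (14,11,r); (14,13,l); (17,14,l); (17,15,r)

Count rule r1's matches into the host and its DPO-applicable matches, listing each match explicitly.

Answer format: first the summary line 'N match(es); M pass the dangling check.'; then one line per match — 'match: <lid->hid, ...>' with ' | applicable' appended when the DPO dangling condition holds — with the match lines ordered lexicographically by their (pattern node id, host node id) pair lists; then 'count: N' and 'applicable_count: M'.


2 match(es); 1 pass the dangling check.
match: 0->10, 1->5, 2->1, 3->4, 4->6
match: 0->17, 1->14, 2->13, 3->11, 4->15 | applicable
count: 2
applicable_count: 1


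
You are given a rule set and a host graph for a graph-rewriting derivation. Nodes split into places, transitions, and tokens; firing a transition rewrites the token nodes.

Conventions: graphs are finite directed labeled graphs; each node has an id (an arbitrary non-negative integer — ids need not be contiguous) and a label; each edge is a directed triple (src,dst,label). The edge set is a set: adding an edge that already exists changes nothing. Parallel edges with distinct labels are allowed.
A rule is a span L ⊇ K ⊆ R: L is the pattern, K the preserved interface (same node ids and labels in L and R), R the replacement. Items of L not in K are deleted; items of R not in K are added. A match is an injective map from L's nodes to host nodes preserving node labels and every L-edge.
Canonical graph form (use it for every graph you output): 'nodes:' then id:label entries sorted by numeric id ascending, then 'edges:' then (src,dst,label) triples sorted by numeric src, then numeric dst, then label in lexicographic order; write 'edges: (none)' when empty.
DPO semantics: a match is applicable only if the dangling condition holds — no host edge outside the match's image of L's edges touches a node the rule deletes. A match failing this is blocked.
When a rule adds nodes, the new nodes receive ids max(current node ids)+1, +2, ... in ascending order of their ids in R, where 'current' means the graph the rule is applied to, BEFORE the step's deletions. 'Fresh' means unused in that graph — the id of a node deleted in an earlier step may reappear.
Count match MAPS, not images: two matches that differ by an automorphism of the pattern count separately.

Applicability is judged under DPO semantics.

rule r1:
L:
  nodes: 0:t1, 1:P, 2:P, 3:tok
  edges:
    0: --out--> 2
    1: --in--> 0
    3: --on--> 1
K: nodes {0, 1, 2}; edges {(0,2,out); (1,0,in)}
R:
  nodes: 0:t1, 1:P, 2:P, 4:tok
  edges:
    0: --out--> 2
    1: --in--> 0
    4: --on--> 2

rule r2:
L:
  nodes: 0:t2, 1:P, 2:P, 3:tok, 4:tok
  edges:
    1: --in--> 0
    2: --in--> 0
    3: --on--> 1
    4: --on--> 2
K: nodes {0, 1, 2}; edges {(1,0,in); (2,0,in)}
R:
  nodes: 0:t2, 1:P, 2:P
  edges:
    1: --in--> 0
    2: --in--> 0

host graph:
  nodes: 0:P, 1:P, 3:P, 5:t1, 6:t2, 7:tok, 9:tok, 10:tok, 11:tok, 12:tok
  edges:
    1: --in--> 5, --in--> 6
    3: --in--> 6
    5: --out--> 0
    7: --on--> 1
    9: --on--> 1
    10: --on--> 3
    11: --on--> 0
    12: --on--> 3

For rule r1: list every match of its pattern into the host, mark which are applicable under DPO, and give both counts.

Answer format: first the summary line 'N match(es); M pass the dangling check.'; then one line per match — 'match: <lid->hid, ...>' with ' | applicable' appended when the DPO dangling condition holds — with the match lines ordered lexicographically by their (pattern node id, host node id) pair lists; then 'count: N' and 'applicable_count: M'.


2 match(es); 2 pass the dangling check.
match: 0->5, 1->1, 2->0, 3->7 | applicable
match: 0->5, 1->1, 2->0, 3->9 | applicable
count: 2
applicable_count: 2


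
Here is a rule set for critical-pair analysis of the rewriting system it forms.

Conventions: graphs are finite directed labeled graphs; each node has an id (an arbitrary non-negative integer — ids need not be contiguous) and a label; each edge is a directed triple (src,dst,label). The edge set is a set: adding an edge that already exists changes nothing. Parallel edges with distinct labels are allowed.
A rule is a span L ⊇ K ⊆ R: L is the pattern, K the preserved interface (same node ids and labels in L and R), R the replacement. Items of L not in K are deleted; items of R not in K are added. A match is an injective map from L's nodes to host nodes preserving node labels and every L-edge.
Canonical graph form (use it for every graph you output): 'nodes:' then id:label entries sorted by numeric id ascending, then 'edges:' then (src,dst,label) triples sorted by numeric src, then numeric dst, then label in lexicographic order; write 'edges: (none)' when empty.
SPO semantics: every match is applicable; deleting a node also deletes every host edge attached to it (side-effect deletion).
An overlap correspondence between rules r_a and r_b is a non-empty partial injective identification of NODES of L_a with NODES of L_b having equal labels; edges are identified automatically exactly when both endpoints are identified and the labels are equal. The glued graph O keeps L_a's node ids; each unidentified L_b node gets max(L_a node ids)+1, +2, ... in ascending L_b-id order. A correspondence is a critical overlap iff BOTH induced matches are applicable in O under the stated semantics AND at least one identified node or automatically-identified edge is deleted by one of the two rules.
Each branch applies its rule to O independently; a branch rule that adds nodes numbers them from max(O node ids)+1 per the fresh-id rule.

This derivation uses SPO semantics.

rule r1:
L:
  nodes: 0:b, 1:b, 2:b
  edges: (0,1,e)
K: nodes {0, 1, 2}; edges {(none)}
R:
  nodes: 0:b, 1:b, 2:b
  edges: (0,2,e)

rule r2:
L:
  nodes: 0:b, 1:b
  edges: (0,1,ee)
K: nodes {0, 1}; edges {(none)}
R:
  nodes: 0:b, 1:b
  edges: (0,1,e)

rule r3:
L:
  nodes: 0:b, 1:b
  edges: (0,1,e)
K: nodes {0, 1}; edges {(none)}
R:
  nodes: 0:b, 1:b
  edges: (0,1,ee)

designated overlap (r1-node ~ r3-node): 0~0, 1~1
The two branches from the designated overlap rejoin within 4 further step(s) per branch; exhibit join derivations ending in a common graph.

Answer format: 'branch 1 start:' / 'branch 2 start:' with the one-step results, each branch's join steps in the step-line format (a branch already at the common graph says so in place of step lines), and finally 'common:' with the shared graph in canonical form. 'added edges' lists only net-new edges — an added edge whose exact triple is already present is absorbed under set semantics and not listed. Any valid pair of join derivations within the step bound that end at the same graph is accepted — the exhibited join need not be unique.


branch 1 start:
nodes: 0:b, 1:b, 2:b
edges: (0,2,e)
branch 2 start:
nodes: 0:b, 1:b, 2:b
edges: (0,1,ee)
branch 1 step 1: rule r1; match: 0->0, 1->2, 2->1; deleted nodes (none); deleted edges (0,2,e); added nodes (none); added edges (0,1,e); result: nodes: 0:b, 1:b, 2:b edges: (0,1,e)
branch 2 step 1: rule r2; match: 0->0, 1->1; deleted nodes (none); deleted edges (0,1,ee); added nodes (none); added edges (0,1,e); result: nodes: 0:b, 1:b, 2:b edges: (0,1,e)
common:
nodes: 0:b, 1:b, 2:b
edges: (0,1,e)


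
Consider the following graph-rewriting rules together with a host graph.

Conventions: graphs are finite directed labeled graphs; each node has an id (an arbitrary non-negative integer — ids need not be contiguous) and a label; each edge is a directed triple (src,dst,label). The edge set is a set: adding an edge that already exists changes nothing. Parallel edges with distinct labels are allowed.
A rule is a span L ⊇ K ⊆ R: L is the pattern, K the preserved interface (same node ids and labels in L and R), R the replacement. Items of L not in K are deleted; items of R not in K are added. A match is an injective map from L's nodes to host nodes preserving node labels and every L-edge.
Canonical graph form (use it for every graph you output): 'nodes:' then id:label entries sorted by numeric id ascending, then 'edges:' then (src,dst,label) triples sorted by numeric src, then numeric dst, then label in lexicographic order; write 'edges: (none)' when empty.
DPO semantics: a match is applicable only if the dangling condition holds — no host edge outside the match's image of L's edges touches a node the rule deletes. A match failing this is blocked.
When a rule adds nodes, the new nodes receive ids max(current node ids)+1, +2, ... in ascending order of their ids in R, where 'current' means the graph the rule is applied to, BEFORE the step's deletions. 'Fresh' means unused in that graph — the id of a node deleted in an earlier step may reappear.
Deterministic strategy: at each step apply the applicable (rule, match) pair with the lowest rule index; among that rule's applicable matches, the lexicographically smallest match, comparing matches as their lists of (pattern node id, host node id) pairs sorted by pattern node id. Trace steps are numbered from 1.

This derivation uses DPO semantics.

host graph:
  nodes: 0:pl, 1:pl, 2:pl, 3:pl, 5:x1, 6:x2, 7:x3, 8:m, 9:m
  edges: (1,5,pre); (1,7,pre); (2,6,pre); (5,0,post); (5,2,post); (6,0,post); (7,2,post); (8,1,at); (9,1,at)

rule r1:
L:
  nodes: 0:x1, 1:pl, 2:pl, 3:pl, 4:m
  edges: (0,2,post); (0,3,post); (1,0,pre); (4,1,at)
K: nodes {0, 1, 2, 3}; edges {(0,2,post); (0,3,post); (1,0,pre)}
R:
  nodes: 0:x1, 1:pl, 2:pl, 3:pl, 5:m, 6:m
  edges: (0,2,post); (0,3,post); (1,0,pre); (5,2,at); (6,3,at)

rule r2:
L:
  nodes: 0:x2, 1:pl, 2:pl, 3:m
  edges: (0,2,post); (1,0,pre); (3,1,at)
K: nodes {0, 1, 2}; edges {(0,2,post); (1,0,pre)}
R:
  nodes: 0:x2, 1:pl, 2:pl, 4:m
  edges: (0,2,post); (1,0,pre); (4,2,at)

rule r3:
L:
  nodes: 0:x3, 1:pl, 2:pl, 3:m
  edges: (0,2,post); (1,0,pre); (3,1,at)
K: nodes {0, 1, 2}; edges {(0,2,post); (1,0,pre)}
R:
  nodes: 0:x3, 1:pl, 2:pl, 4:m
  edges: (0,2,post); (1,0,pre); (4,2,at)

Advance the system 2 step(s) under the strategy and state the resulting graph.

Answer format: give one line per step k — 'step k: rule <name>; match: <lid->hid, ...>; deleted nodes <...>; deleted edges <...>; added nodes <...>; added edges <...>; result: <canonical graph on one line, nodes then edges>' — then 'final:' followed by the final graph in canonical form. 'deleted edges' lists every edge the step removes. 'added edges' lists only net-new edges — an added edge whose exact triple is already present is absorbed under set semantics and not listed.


step 1: rule r1; match: 0->5, 1->1, 2->0, 3->2, 4->8; deleted nodes 8; deleted edges (8,1,at); added nodes 10, 11; added edges (10,0,at); (11,2,at); result: nodes: 0:pl, 1:pl, 2:pl, 3:pl, 5:x1, 6:x2, 7:x3, 9:m, 10:m, 11:m edges: (1,5,pre); (1,7,pre); (2,6,pre); (5,0,post); (5,2,post); (6,0,post); (7,2,post); (9,1,at); (10,0,at); (11,2,at)
step 2: rule r1; match: 0->5, 1->1, 2->0, 3->2, 4->9; deleted nodes 9; deleted edges (9,1,at); added nodes 12, 13; added edges (12,0,at); (13,2,at); result: nodes: 0:pl, 1:pl, 2:pl, 3:pl, 5:x1, 6:x2, 7:x3, 10:m, 11:m, 12:m, 13:m edges: (1,5,pre); (1,7,pre); (2,6,pre); (5,0,post); (5,2,post); (6,0,post); (7,2,post); (10,0,at); (11,2,at); (12,0,at); (13,2,at)
final:
nodes: 0:pl, 1:pl, 2:pl, 3:pl, 5:x1, 6:x2, 7:x3, 10:m, 11:m, 12:m, 13:m
edges: (1,5,pre); (1,7,pre); (2,6,pre); (5,0,post); (5,2,post); (6,0,post); (7,2,post); (10,0,at); (11,2,at); (12,0,at); (13,2,at)


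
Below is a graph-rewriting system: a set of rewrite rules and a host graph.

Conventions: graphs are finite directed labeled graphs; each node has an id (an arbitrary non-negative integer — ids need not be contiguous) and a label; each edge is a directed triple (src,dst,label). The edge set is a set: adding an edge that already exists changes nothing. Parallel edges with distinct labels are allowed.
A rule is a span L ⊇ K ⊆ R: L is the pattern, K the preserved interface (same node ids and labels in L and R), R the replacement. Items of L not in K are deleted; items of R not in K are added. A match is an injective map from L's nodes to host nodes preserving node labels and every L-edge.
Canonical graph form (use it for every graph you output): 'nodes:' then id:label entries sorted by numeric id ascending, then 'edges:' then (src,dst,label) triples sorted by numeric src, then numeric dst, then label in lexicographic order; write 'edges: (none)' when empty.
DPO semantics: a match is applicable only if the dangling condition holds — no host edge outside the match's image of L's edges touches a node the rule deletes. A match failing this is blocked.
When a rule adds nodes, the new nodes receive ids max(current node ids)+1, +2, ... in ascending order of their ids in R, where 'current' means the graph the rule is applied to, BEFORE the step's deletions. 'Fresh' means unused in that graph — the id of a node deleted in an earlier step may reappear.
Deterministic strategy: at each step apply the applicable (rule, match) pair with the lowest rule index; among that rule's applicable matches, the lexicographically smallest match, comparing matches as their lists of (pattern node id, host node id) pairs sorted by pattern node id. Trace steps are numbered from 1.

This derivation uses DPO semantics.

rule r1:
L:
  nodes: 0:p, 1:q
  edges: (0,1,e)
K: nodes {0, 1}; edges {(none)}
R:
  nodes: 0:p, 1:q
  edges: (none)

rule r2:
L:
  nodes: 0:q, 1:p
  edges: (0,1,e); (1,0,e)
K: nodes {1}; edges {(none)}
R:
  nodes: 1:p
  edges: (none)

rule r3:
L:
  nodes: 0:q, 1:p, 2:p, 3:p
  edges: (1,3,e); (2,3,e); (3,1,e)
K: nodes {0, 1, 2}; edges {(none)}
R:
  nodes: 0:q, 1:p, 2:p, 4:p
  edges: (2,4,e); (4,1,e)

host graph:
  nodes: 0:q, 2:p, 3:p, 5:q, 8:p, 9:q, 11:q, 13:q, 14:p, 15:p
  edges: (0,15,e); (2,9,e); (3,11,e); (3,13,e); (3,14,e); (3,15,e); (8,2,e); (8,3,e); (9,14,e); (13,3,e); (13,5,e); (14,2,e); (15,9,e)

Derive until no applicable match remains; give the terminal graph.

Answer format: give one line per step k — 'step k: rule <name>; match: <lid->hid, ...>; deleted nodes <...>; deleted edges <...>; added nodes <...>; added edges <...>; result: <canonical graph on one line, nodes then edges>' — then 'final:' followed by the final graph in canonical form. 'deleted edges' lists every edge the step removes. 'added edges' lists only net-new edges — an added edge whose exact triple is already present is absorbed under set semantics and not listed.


step 1: rule r1; match: 0->2, 1->9; deleted nodes (none); deleted edges (2,9,e); added nodes (none); added edges (none); result: nodes: 0:q, 2:p, 3:p, 5:q, 8:p, 9:q, 11:q, 13:q, 14:p, 15:p edges: (0,15,e); (3,11,e); (3,13,e); (3,14,e); (3,15,e); (8,2,e); (8,3,e); (9,14,e); (13,3,e); (13,5,e); (14,2,e); (15,9,e)
step 2: rule r1; match: 0->3, 1->11; deleted nodes (none); deleted edges (3,11,e); added nodes (none); added edges (none); result: nodes: 0:q, 2:p, 3:p, 5:q, 8:p, 9:q, 11:q, 13:q, 14:p, 15:p edges: (0,15,e); (3,13,e); (3,14,e); (3,15,e); (8,2,e); (8,3,e); (9,14,e); (13,3,e); (13,5,e); (14,2,e); (15,9,e)
step 3: rule r1; match: 0->3, 1->13; deleted nodes (none); deleted edges (3,13,e); added nodes (none); added edges (none); result: nodes: 0:q, 2:p, 3:p, 5:q, 8:p, 9:q, 11:q, 13:q, 14:p, 15:p edges: (0,15,e); (3,14,e); (3,15,e); (8,2,e); (8,3,e); (9,14,e); (13,3,e); (13,5,e); (14,2,e); (15,9,e)
step 4: rule r1; match: 0->15, 1->9; deleted nodes (none); deleted edges (15,9,e); added nodes (none); added edges (none); result: nodes: 0:q, 2:p, 3:p, 5:q, 8:p, 9:q, 11:q, 13:q, 14:p, 15:p edges: (0,15,e); (3,14,e); (3,15,e); (8,2,e); (8,3,e); (9,14,e); (13,3,e); (13,5,e); (14,2,e)
final:
nodes: 0:q, 2:p, 3:p, 5:q, 8:p, 9:q, 11:q, 13:q, 14:p, 15:p
edges: (0,15,e); (3,14,e); (3,15,e); (8,2,e); (8,3,e); (9,14,e); (13,3,e); (13,5,e); (14,2,e)
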